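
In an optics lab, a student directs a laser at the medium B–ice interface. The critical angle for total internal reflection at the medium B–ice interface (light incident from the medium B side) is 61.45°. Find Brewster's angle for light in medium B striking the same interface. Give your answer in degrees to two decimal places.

θ_B ≈ 41.30°

At the critical angle sin θ_c = n₂/n₁, giving n₂/n₁ = sin 61.45° = 0.8784.
Then tan θ_B = n₂/n₁ = 0.8784, so θ_B = arctan 0.8784 = 41.30°.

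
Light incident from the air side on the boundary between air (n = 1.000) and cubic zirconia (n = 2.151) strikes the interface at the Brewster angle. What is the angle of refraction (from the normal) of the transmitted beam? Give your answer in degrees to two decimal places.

θ_t ≈ 24.93°

First find Brewster's angle: tan θ_B = 2.151/1.000 = 2.1510, giving θ_B = 65.07°.
At Brewster's angle the reflected and refracted rays are perpendicular, so θ_t = 90° − θ_B = 90° − 65.07° = 24.93°.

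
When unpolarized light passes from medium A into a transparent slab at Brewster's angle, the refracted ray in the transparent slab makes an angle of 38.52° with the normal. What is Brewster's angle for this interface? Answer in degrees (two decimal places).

θ_B ≈ 51.48°

At Brewster's angle the reflected and refracted rays are perpendicular, so θ_B + θ_t = 90°.
So θ_B = 90° − θ_t = 90° − 38.52° = 51.48°.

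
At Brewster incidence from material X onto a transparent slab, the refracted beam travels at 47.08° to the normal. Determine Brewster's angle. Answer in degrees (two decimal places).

θ_B ≈ 42.92°

Since the reflected and refracted rays are at right angles at the polarizing angle, θ_B + θ_t = 90°.
θ_B = 90° − 47.08° = 42.92°.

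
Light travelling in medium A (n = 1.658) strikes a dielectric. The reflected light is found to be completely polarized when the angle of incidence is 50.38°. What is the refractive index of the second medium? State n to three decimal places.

At the Brewster angle, tan θ_B = n₂/n₁ with n₁ on the incident side (medium A) and n₂ on the transmitted side (a dielectric).
n₂ = n₁ tan θ_B = 1.658 × tan 50.38° = 2.003.

n ≈ 2.003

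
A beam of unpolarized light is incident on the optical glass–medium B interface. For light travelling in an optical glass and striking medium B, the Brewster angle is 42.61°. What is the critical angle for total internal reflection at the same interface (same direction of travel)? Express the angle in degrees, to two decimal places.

θ_c ≈ 66.91°

From Brewster, n₂/n₁ = tan θ_B = tan 42.61° = 0.9199.
Then sin θ_c = n₂/n₁ = 0.9199, so θ_c = arcsin 0.9199 = 66.91°.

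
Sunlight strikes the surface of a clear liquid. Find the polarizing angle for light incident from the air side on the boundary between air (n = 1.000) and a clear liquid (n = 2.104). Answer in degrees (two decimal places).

tan θ_B = n₂/n₁ = 2.104/1.000 = 2.1040.
So θ_B = arctan 2.1040 = 64.58°.

θ_B ≈ 64.58°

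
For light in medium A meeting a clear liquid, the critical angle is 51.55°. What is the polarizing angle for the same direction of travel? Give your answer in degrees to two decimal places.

n₂/n₁ = sin θ_c = sin 51.55° = 0.7832.
tan θ_B equals the same ratio, so θ_B = arctan(0.7832) = 38.07°.

θ_B ≈ 38.07°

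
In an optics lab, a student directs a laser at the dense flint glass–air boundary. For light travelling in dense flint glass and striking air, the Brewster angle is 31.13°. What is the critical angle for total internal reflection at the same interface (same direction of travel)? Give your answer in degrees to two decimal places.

θ_c ≈ 37.15°

From Brewster, n₂/n₁ = tan θ_B = tan 31.13° = 0.6040.
Then sin θ_c = n₂/n₁ = 0.6040, so θ_c = arcsin 0.6040 = 37.15°.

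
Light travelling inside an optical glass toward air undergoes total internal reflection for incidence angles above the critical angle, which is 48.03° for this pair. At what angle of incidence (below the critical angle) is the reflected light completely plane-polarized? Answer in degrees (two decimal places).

At the critical angle sin θ_c = n₂/n₁, giving n₂/n₁ = sin 48.03° = 0.7435.
Then tan θ_B = n₂/n₁ = 0.7435, so θ_B = arctan 0.7435 = 36.63°.

θ_B ≈ 36.63°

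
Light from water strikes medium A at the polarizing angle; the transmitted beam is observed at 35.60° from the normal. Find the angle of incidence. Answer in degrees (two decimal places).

θ_B ≈ 54.40°

Since the reflected and refracted rays are at right angles at the polarizing angle, θ_B + θ_t = 90°.
So θ_B = 90° − θ_t = 90° − 35.60° = 54.40°.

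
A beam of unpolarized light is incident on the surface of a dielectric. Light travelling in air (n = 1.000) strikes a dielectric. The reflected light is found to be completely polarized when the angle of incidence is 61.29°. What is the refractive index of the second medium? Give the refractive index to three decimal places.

At Brewster's angle, tan θ_B = n₂/n₁ with n₁ on the incident side (air) and n₂ on the transmitted side (a dielectric).
n₂ = n₁ tan θ_B = 1.000 × tan 61.29° = 1.826.

n ≈ 1.826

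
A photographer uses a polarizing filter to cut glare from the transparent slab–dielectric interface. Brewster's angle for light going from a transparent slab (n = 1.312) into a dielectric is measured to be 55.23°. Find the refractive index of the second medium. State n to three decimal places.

n ≈ 1.890

Brewster's law: tan θ_B = n₂/n₁ (light incident in a transparent slab, refracted into a dielectric).
n₂ = n₁ tan θ_B = 1.312 × tan 55.23° = 1.890.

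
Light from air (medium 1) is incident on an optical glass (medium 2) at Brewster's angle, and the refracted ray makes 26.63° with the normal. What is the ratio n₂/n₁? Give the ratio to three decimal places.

n₂/n₁ ≈ 1.994

At Brewster incidence θ_B = 90° − θ_t = 90° − 26.63° = 63.37°.
Then n₂/n₁ = tan θ_B = tan 63.37° = 1.994.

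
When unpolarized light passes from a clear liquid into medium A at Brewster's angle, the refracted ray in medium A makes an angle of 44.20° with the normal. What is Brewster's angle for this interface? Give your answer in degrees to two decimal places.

At Brewster's angle the reflected and refracted rays are perpendicular, so θ_B + θ_t = 90°.
So θ_B = 90° − θ_t = 90° − 44.20° = 45.80°.

θ_B ≈ 45.80°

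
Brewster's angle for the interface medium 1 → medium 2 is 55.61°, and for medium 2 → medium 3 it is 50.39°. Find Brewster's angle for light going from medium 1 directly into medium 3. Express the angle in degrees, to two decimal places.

θ_B ≈ 60.47°

tan θ_B(1→2) = n₂/n₁ = tan 55.61° = 1.4610.
tan θ_B(2→3) = n₃/n₂ = tan 50.39° = 1.2084.
So n₃/n₁ = (n₂/n₁)(n₃/n₂) = 1.4610 × 1.2084 = 1.7654.
θ_B(1→3) = arctan(1.7654) = 60.47°.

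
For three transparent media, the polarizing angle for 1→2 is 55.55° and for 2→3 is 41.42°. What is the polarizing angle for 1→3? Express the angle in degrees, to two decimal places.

n₂/n₁ = tan 55.55° = 1.4577 and n₃/n₂ = tan 41.42° = 0.8822.
n₃/n₁ = 1.2861. Then tan θ_B(1→3) = n₃/n₁, so θ_B(1→3) = arctan(1.2861) = 52.13°.

θ_B ≈ 52.13°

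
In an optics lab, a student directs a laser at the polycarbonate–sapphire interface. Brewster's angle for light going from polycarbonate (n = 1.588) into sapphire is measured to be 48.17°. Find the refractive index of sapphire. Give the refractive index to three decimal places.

n ≈ 1.774

Full polarization of the reflected beam means tan θ_B = n₂/n₁, where n₁ is the incident medium (polycarbonate).
n₂ = n₁ tan θ_B = 1.588 × tan 48.17° = 1.774.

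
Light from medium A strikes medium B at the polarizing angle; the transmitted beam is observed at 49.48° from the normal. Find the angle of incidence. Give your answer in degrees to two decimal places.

θ_B ≈ 40.52°

At Brewster's angle the reflected and refracted rays are perpendicular, so θ_B + θ_t = 90°.
So θ_B = 90° − θ_t = 90° − 49.48° = 40.52°.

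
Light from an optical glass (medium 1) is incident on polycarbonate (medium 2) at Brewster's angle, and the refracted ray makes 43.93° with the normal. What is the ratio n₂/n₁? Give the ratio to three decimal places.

n₂/n₁ ≈ 1.038

θ_B + θ_t = 90°, so θ_B = 90° − 43.93° = 46.07°.
tan θ_B = n₂/n₁, so n₂/n₁ = tan 46.07° = 1.038.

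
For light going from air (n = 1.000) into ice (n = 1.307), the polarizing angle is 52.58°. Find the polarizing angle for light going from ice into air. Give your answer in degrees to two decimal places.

Reversing the direction swaps n₁ and n₂, so tan θ_B' = 1/tan θ_B and θ_B' = 90° − θ_B.
Hence θ_B' = 90° − 52.58° = 37.42°.

θ_B' ≈ 37.42°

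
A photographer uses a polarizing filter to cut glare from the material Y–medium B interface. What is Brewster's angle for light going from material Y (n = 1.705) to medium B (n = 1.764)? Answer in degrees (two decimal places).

θ_B ≈ 45.97°

The reflected p-component vanishes when tan θ_B = n₂/n₁.
tan θ_B = n₂/n₁ = 1.764/1.705 = 1.0346.
θ_B = arctan(1.0346) = 45.97°.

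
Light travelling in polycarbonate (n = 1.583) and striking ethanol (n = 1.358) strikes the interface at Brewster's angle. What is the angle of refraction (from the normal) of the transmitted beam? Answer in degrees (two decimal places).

θ_t ≈ 49.37°

θ_B = arctan(n₂/n₁) = arctan(1.358/1.583) = 40.63°.
At Brewster's angle the reflected and refracted rays are perpendicular, so θ_t = 90° − θ_B = 90° − 40.63° = 49.37°.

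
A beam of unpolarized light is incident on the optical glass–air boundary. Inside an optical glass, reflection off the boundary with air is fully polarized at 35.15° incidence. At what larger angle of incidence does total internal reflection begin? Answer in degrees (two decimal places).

θ_c ≈ 44.76°

n₂/n₁ = tan 35.15° = 0.7041; the critical angle satisfies sin θ_c = n₂/n₁.
θ_c = arcsin(0.7041) = 44.76°.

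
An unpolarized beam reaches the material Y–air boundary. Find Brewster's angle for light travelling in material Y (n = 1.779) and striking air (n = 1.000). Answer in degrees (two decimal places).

At Brewster's angle the reflected and refracted rays are perpendicular, which with Snell's law gives tan θ_B = n₂/n₁.
tan θ_B = n₂/n₁ = 1.000/1.779 = 0.5621.
So θ_B = arctan 0.5621 = 29.34°.

θ_B ≈ 29.34°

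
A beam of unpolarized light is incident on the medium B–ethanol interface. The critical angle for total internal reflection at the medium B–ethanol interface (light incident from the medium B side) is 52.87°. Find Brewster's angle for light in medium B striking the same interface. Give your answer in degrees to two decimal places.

θ_B ≈ 38.56°

n₂/n₁ = sin θ_c = sin 52.87° = 0.7973.
tan θ_B equals the same ratio, so θ_B = arctan(0.7973) = 38.56°.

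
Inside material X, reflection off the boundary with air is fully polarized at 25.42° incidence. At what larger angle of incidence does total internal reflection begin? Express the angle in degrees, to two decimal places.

θ_c ≈ 28.38°

From Brewster, n₂/n₁ = tan θ_B = tan 25.42° = 0.4753.
Then sin θ_c = n₂/n₁ = 0.4753, so θ_c = arcsin 0.4753 = 28.38°.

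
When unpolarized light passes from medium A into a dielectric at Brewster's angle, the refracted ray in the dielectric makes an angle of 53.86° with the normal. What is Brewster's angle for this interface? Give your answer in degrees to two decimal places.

θ_B ≈ 36.14°

Brewster's condition makes the reflected and refracted beams perpendicular: θ_B + θ_t = 90°.
θ_B = 90° − 53.86° = 36.14°.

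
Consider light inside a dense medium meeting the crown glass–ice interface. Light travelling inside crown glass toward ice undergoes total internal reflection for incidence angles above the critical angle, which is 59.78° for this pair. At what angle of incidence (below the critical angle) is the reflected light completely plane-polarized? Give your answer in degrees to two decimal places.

θ_B ≈ 40.83°

sin θ_c = n₂/n₁, so n₂/n₁ = sin 59.78° = 0.8641.
Brewster: tan θ_B = n₂/n₁ = 0.8641.
θ_B = arctan(0.8641) = 40.83°.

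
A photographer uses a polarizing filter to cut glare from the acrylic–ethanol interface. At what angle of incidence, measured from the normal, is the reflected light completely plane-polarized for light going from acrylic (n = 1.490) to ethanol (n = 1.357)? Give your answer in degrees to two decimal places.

The reflected p-component vanishes when tan θ_B = n₂/n₁.
tan θ_B = n₂/n₁ = 1.357/1.490 = 0.9107.
So θ_B = arctan 0.9107 = 42.33°.

θ_B ≈ 42.33°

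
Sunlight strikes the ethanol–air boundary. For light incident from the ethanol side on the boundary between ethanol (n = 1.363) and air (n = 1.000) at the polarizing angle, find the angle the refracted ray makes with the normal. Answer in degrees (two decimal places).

First find Brewster's angle: tan θ_B = 1.000/1.363 = 0.7337, giving θ_B = 36.27°.
The refracted ray is perpendicular to the reflected ray, so θ_t = 90° − θ_B = 53.73°.

θ_t ≈ 53.73°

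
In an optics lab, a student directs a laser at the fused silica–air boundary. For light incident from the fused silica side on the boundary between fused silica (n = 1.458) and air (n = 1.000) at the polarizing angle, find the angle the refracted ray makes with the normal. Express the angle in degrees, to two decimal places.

θ_t ≈ 55.55°

First find Brewster's angle: tan θ_B = 1.000/1.458 = 0.6859, giving θ_B = 34.45°.
At Brewster's angle the reflected and refracted rays are perpendicular, so θ_t = 90° − θ_B = 90° − 34.45° = 55.55°.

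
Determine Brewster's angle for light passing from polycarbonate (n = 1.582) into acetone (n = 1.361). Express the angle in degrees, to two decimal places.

Brewster's condition: tan θ_B = n₂/n₁ = 1.361/1.582 = 0.8603. Taking the arctangent, θ_B = 40.71°.

θ_B ≈ 40.71°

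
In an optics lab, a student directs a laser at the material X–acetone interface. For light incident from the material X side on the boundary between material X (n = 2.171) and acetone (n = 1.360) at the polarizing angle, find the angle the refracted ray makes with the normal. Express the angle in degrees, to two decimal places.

θ_t ≈ 57.94°

tan θ_B = n₂/n₁ = 1.360/2.171 = 0.6264, so θ_B = 32.06°.
Since θ_B + θ_t = 90° at Brewster incidence, θ_t = 90° − 32.06° = 57.94°.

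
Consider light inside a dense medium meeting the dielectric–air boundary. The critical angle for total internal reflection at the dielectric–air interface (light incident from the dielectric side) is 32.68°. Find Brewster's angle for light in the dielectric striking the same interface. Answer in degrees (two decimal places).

At the critical angle sin θ_c = n₂/n₁, giving n₂/n₁ = sin 32.68° = 0.5399.
Then tan θ_B = n₂/n₁ = 0.5399, so θ_B = arctan 0.5399 = 28.37°.

θ_B ≈ 28.37°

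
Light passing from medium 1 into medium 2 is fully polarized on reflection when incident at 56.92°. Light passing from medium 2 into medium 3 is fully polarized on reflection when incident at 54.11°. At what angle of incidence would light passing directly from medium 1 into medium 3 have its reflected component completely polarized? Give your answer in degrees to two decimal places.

Each Brewster angle gives a ratio: n₂/n₁ = tan 56.92° = 1.5352, n₃/n₂ = tan 54.11° = 1.3820.
n₃/n₁ = 2.1215. Then tan θ_B(1→3) = n₃/n₁, so θ_B(1→3) = arctan(2.1215) = 64.76°.

θ_B ≈ 64.76°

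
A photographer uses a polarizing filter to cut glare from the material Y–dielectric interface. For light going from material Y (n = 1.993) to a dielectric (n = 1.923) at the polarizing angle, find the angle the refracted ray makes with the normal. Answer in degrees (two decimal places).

θ_t ≈ 46.02°

tan θ_B = n₂/n₁ = 1.923/1.993 = 0.9649, so θ_B = 43.98°.
Since θ_B + θ_t = 90° at Brewster incidence, θ_t = 90° − 43.98° = 46.02°.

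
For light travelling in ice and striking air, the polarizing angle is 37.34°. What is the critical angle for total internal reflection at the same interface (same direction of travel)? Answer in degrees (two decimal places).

θ_c ≈ 49.72°

From Brewster, n₂/n₁ = tan θ_B = tan 37.34° = 0.7629.
Then sin θ_c = n₂/n₁ = 0.7629, so θ_c = arcsin 0.7629 = 49.72°.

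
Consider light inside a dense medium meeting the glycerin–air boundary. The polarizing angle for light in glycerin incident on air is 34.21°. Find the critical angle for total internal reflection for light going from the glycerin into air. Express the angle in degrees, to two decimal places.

tan θ_B = n₂/n₁ = tan 34.21° = 0.6799.
Total internal reflection: sin θ_c = n₂/n₁ = 0.6799.
θ_c = arcsin(0.6799) = 42.83°.

θ_c ≈ 42.83°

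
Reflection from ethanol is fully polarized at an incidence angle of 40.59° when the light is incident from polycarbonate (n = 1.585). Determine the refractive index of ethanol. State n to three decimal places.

n ≈ 1.358

Brewster's law: tan θ_B = n₂/n₁ (light incident in polycarbonate, refracted into ethanol).
n₂ = n₁ tan θ_B = 1.585 × tan 40.59° = 1.358.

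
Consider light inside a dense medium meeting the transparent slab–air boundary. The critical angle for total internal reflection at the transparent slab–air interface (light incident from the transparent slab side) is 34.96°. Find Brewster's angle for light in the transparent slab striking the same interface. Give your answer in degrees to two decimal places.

θ_B ≈ 29.81°

At the critical angle sin θ_c = n₂/n₁, giving n₂/n₁ = sin 34.96° = 0.5730.
Then tan θ_B = n₂/n₁ = 0.5730, so θ_B = arctan 0.5730 = 29.81°.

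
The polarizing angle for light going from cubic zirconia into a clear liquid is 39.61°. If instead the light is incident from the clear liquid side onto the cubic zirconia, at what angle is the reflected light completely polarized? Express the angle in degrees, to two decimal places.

θ_B' ≈ 50.39°

Reversing the direction swaps n₁ and n₂, so tan θ_B' = 1/tan θ_B and θ_B' = 90° − θ_B.
Hence θ_B' = 90° − 39.61° = 50.39°.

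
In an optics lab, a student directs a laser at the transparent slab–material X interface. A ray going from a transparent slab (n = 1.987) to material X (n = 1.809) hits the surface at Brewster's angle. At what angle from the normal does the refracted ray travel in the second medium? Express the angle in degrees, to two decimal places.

First find Brewster's angle: tan θ_B = 1.809/1.987 = 0.9104, giving θ_B = 42.32°.
Since θ_B + θ_t = 90° at Brewster incidence, θ_t = 90° − 42.32° = 47.68°.

θ_t ≈ 47.68°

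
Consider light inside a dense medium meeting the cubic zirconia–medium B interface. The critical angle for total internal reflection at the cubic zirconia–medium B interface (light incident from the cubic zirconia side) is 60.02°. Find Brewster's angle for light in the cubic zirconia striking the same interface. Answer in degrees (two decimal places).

θ_B ≈ 40.90°

sin θ_c = n₂/n₁, so n₂/n₁ = sin 60.02° = 0.8662.
Brewster: tan θ_B = n₂/n₁ = 0.8662.
θ_B = arctan(0.8662) = 40.90°.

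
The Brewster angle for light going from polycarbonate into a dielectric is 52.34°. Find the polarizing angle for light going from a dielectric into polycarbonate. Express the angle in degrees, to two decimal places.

θ_B' ≈ 37.66°

Reversing the direction swaps n₁ and n₂, so tan θ_B' = 1/tan θ_B and θ_B' = 90° − θ_B.
Hence θ_B' = 90° − 52.34° = 37.66°.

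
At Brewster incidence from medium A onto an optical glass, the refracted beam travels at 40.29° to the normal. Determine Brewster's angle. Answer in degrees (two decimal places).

Since the reflected and refracted rays are at right angles at the polarizing angle, θ_B + θ_t = 90°.
So θ_B = 90° − θ_t = 90° − 40.29° = 49.71°.

θ_B ≈ 49.71°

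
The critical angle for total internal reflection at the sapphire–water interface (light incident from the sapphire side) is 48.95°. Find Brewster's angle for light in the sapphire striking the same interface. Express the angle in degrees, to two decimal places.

θ_B ≈ 37.02°

sin θ_c = n₂/n₁, so n₂/n₁ = sin 48.95° = 0.7541.
Brewster: tan θ_B = n₂/n₁ = 0.7541.
θ_B = arctan(0.7541) = 37.02°.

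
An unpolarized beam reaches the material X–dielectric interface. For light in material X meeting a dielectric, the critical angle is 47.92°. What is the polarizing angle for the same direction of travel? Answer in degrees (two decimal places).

θ_B ≈ 36.58°

At the critical angle sin θ_c = n₂/n₁, giving n₂/n₁ = sin 47.92° = 0.7422.
Then tan θ_B = n₂/n₁ = 0.7422, so θ_B = arctan 0.7422 = 36.58°.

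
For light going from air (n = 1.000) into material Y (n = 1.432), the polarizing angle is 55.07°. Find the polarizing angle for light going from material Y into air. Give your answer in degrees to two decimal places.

θ_B' ≈ 34.93°

Reversing the direction swaps n₁ and n₂, so tan θ_B' = 1/tan θ_B and θ_B' = 90° − θ_B.
Hence θ_B' = 90° − 55.07° = 34.93°.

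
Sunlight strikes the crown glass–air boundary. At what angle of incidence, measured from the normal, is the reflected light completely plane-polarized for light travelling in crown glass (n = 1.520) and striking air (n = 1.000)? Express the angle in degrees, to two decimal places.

Brewster's condition: tan θ_B = n₂/n₁ = 1.000/1.520 = 0.6579.
θ_B = arctan(0.6579) = 33.34°.

θ_B ≈ 33.34°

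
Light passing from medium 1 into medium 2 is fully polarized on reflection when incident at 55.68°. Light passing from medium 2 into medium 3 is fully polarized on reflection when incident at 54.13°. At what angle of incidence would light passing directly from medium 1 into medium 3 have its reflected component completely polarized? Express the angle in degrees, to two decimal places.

θ_B ≈ 63.73°

tan θ_B(1→2) = n₂/n₁ = tan 55.68° = 1.4648.
tan θ_B(2→3) = n₃/n₂ = tan 54.13° = 1.3830.
So n₃/n₁ = (n₂/n₁)(n₃/n₂) = 1.4648 × 1.3830 = 2.0258.
θ_B(1→3) = arctan(2.0258) = 63.73°.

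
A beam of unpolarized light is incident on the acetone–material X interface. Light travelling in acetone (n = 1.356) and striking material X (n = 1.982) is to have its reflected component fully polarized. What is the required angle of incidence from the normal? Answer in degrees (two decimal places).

θ_B ≈ 55.62°

At Brewster's angle the reflected and refracted rays are perpendicular, which with Snell's law gives tan θ_B = n₂/n₁.
Brewster's condition: tan θ_B = n₂/n₁ = 1.982/1.356 = 1.4617.
θ_B = arctan(1.4617) = 55.62°.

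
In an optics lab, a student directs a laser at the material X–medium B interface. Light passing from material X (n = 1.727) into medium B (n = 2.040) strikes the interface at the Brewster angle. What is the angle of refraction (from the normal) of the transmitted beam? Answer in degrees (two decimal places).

θ_t ≈ 40.25°

tan θ_B = n₂/n₁ = 2.040/1.727 = 1.1812, so θ_B = 49.75°.
The refracted ray is perpendicular to the reflected ray, so θ_t = 90° − θ_B = 40.25°.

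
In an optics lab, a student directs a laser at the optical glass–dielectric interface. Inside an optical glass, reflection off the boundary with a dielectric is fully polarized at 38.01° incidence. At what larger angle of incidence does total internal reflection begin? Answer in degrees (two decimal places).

θ_c ≈ 51.40°

n₂/n₁ = tan 38.01° = 0.7816; the critical angle satisfies sin θ_c = n₂/n₁.
θ_c = arcsin(0.7816) = 51.40°.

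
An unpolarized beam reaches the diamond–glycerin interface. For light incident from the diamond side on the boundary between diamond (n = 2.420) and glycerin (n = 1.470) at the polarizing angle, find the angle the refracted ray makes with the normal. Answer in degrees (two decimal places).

θ_t ≈ 58.72°

First find Brewster's angle: tan θ_B = 1.470/2.420 = 0.6074, giving θ_B = 31.28°.
At Brewster's angle the reflected and refracted rays are perpendicular, so θ_t = 90° − θ_B = 90° − 31.28° = 58.72°.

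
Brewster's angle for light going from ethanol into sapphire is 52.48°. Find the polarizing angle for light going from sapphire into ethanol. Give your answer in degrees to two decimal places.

tan θ_B' = n₁/n₂ = 1/tan θ_B, so θ_B' = 90° − θ_B.
θ_B' = 90° − 52.48° = 37.52°.

θ_B' ≈ 37.52°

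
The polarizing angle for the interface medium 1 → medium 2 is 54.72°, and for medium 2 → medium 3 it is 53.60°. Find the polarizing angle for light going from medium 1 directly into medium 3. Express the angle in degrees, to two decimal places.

θ_B ≈ 62.45°

n₂/n₁ = tan 54.72° = 1.4134 and n₃/n₂ = tan 53.60° = 1.3564.
So n₃/n₁ = (n₂/n₁)(n₃/n₂) = 1.4134 × 1.3564 = 1.9171.
θ_B(1→3) = arctan(1.9171) = 62.45°.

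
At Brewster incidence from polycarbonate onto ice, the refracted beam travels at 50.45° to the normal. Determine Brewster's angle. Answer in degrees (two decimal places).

Since the reflected and refracted rays are at right angles at the polarizing angle, θ_B + θ_t = 90°.
θ_B = 90° − 50.45° = 39.55°.

θ_B ≈ 39.55°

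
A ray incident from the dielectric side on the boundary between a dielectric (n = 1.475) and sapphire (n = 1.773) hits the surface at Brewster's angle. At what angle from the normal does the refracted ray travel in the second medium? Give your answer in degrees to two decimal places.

θ_t ≈ 39.76°

tan θ_B = n₂/n₁ = 1.773/1.475 = 1.2020, so θ_B = 50.24°.
Since θ_B + θ_t = 90° at Brewster incidence, θ_t = 90° − 50.24° = 39.76°.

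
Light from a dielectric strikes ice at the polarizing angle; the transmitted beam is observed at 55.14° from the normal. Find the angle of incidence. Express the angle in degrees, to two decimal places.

θ_B ≈ 34.86°

Brewster's condition makes the reflected and refracted beams perpendicular: θ_B + θ_t = 90°.
θ_B = 90° − 55.14° = 34.86°.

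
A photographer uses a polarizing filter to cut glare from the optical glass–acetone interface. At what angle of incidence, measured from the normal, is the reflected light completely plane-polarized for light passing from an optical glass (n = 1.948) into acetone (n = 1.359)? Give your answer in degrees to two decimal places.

At Brewster's angle the reflected and refracted rays are perpendicular, which with Snell's law gives tan θ_B = n₂/n₁.
Brewster's condition: tan θ_B = n₂/n₁ = 1.359/1.948 = 0.6976. Taking the arctangent, θ_B = 34.90°.

θ_B ≈ 34.90°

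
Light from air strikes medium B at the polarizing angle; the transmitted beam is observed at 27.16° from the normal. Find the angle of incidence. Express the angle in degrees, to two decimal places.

Since the reflected and refracted rays are at right angles at the polarizing angle, θ_B + θ_t = 90°.
So θ_B = 90° − θ_t = 90° − 27.16° = 62.84°.

θ_B ≈ 62.84°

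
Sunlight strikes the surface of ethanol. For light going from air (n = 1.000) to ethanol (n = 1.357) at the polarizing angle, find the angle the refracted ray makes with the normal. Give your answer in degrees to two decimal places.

First find Brewster's angle: tan θ_B = 1.357/1.000 = 1.3570, giving θ_B = 53.61°.
The refracted ray is perpendicular to the reflected ray, so θ_t = 90° − θ_B = 36.39°.

θ_t ≈ 36.39°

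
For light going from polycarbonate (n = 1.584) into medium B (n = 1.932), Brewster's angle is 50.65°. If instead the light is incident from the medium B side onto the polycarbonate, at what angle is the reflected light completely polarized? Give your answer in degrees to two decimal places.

The two Brewster angles are complementary: θ_B' = 90° − θ_B = 90° − 50.65° = 39.35°.

θ_B' ≈ 39.35°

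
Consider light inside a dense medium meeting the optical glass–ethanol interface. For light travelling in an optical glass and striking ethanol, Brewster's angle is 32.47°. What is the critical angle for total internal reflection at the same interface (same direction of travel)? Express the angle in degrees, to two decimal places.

θ_c ≈ 39.52°

n₂/n₁ = tan 32.47° = 0.6363; the critical angle satisfies sin θ_c = n₂/n₁.
θ_c = arcsin(0.6363) = 39.52°.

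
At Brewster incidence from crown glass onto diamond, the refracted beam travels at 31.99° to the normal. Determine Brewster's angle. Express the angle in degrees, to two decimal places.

Since the reflected and refracted rays are at right angles at the polarizing angle, θ_B + θ_t = 90°.
So θ_B = 90° − θ_t = 90° − 31.99° = 58.01°.

θ_B ≈ 58.01°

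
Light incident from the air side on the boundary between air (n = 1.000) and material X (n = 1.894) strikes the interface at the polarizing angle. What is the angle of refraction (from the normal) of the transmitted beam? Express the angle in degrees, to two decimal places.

θ_t ≈ 27.83°

θ_B = arctan(n₂/n₁) = arctan(1.894/1.000) = 62.17°.
The refracted ray is perpendicular to the reflected ray, so θ_t = 90° − θ_B = 27.83°.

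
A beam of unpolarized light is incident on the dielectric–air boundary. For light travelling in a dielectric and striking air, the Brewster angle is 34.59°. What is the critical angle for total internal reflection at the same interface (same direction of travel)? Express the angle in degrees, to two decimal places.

tan θ_B = n₂/n₁ = tan 34.59° = 0.6896.
Total internal reflection: sin θ_c = n₂/n₁ = 0.6896.
θ_c = arcsin(0.6896) = 43.60°.

θ_c ≈ 43.60°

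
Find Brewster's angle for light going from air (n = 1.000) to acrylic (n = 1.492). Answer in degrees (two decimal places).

θ_B ≈ 56.17°

Brewster's condition: tan θ_B = n₂/n₁ = 1.492/1.000 = 1.4920. Taking the arctangent, θ_B = 56.17°.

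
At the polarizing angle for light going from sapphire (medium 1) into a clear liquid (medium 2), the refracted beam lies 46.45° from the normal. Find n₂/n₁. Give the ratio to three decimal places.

θ_B + θ_t = 90°, so θ_B = 90° − 46.45° = 43.55°.
tan θ_B = n₂/n₁, so n₂/n₁ = tan 43.55° = 0.951.

n₂/n₁ ≈ 0.951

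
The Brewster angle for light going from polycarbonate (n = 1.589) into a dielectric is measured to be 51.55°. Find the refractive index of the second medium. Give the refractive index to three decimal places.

n ≈ 2.001

At the Brewster angle, tan θ_B = n₂/n₁ with n₁ on the incident side (polycarbonate) and n₂ on the transmitted side (a dielectric).
n₂ = n₁ tan θ_B = 1.589 × tan 51.55° = 2.001.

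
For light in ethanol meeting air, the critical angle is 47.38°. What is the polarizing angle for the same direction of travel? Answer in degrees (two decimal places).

At the critical angle sin θ_c = n₂/n₁, giving n₂/n₁ = sin 47.38° = 0.7359.
Then tan θ_B = n₂/n₁ = 0.7359, so θ_B = arctan 0.7359 = 36.35°.

θ_B ≈ 36.35°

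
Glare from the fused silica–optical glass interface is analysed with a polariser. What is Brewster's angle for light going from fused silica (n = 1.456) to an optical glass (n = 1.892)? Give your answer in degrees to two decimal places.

tan θ_B = n₂/n₁ = 1.892/1.456 = 1.2995.
θ_B = arctan(1.2995) = 52.42°.

θ_B ≈ 52.42°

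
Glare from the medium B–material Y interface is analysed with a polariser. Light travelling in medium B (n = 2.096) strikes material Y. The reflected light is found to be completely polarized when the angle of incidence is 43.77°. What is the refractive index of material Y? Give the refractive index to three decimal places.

Full polarization of the reflected beam means tan θ_B = n₂/n₁, where n₁ is the incident medium (medium B).
n₂ = n₁ tan θ_B = 2.096 × tan 43.77° = 2.008.

n ≈ 2.008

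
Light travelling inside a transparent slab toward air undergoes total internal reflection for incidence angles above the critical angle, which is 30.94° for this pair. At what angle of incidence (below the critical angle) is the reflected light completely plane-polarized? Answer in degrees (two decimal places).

sin θ_c = n₂/n₁, so n₂/n₁ = sin 30.94° = 0.5141.
Brewster: tan θ_B = n₂/n₁ = 0.5141.
θ_B = arctan(0.5141) = 27.21°.

θ_B ≈ 27.21°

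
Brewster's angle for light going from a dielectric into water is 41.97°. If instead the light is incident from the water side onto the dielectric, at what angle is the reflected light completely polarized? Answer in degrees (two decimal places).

The two Brewster angles are complementary: θ_B' = 90° − θ_B = 90° − 41.97° = 48.03°.

θ_B' ≈ 48.03°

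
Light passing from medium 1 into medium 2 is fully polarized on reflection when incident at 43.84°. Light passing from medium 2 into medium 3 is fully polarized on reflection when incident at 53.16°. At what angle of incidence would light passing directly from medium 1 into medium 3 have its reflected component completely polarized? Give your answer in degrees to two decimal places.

Each Brewster angle gives a ratio: n₂/n₁ = tan 43.84° = 0.9603, n₃/n₂ = tan 53.16° = 1.3348.
Multiplying, n₃/n₁ = 0.9603 × 1.3348 = 1.2818, and θ_B(1→3) = arctan 1.2818 = 52.04°.

θ_B ≈ 52.04°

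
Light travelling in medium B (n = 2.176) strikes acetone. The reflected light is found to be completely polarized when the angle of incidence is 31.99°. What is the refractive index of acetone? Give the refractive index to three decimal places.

Full polarization of the reflected beam means tan θ_B = n₂/n₁, where n₁ is the incident medium (medium B).
n₂ = n₁ tan θ_B = 2.176 × tan 31.99° = 1.359.

n ≈ 1.359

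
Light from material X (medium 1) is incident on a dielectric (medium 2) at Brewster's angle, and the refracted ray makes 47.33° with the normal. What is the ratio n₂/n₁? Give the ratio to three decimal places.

θ_B + θ_t = 90°, so θ_B = 90° − 47.33° = 42.67°.
tan θ_B = n₂/n₁, so n₂/n₁ = tan 42.67° = 0.922.

n₂/n₁ ≈ 0.922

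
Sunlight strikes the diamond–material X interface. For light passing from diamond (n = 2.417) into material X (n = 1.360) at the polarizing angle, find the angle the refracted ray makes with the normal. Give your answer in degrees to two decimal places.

First find Brewster's angle: tan θ_B = 1.360/2.417 = 0.5627, giving θ_B = 29.37°.
The refracted ray is perpendicular to the reflected ray, so θ_t = 90° − θ_B = 60.63°.

θ_t ≈ 60.63°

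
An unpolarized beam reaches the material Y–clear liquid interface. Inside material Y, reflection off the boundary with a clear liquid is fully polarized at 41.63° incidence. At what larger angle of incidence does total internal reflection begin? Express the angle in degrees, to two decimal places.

From Brewster, n₂/n₁ = tan θ_B = tan 41.63° = 0.8888.
Then sin θ_c = n₂/n₁ = 0.8888, so θ_c = arcsin 0.8888 = 62.72°.

θ_c ≈ 62.72°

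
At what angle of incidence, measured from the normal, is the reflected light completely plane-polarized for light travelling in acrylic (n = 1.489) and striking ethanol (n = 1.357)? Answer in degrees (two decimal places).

θ_B ≈ 42.34°

The reflected p-component vanishes when tan θ_B = n₂/n₁.
tan θ_B = n₂/n₁ = 1.357/1.489 = 0.9113. Taking the arctangent, θ_B = 42.34°.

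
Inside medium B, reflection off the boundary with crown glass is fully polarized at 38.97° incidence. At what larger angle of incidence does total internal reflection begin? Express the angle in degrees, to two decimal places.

θ_c ≈ 53.99°

tan θ_B = n₂/n₁ = tan 38.97° = 0.8089.
Total internal reflection: sin θ_c = n₂/n₁ = 0.8089.
θ_c = arcsin(0.8089) = 53.99°.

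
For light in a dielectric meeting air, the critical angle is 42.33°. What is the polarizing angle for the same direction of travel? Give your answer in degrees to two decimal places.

θ_B ≈ 33.96°

sin θ_c = n₂/n₁, so n₂/n₁ = sin 42.33° = 0.6734.
Brewster: tan θ_B = n₂/n₁ = 0.6734.
θ_B = arctan(0.6734) = 33.96°.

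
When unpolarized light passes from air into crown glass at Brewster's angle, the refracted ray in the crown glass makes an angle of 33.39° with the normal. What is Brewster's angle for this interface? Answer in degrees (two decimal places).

At Brewster's angle the reflected and refracted rays are perpendicular, so θ_B + θ_t = 90°.
So θ_B = 90° − θ_t = 90° − 33.39° = 56.61°.

θ_B ≈ 56.61°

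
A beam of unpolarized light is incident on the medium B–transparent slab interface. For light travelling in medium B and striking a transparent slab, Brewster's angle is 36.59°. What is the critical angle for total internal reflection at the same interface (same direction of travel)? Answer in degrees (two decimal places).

θ_c ≈ 47.94°

n₂/n₁ = tan 36.59° = 0.7424; the critical angle satisfies sin θ_c = n₂/n₁.
θ_c = arcsin(0.7424) = 47.94°.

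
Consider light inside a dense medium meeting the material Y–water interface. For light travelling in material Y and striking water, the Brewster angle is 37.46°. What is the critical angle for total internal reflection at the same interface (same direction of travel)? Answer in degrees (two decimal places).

tan θ_B = n₂/n₁ = tan 37.46° = 0.7662.
Total internal reflection: sin θ_c = n₂/n₁ = 0.7662.
θ_c = arcsin(0.7662) = 50.02°.

θ_c ≈ 50.02°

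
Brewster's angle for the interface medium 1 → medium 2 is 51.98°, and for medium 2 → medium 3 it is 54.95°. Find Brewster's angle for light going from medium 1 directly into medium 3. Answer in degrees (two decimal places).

n₂/n₁ = tan 51.98° = 1.2790 and n₃/n₂ = tan 54.95° = 1.4255.
n₃/n₁ = 1.8232. Then tan θ_B(1→3) = n₃/n₁, so θ_B(1→3) = arctan(1.8232) = 61.26°.

θ_B ≈ 61.26°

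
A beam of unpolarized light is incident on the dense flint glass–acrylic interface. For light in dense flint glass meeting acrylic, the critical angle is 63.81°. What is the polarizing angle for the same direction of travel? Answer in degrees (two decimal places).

At the critical angle sin θ_c = n₂/n₁, giving n₂/n₁ = sin 63.81° = 0.8973.
Then tan θ_B = n₂/n₁ = 0.8973, so θ_B = arctan 0.8973 = 41.90°.

θ_B ≈ 41.90°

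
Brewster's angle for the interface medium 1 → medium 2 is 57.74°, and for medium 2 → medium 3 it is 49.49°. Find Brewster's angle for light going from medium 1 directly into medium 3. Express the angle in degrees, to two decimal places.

tan θ_B(1→2) = n₂/n₁ = tan 57.74° = 1.5843.
tan θ_B(2→3) = n₃/n₂ = tan 49.49° = 1.1704.
Multiplying, n₃/n₁ = 1.5843 × 1.1704 = 1.8543, and θ_B(1→3) = arctan 1.8543 = 61.66°.

θ_B ≈ 61.66°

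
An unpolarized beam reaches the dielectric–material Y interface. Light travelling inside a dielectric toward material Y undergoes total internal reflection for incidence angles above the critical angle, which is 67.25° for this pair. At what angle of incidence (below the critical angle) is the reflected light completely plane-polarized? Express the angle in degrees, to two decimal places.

sin θ_c = n₂/n₁, so n₂/n₁ = sin 67.25° = 0.9222.
Brewster: tan θ_B = n₂/n₁ = 0.9222.
θ_B = arctan(0.9222) = 42.68°.

θ_B ≈ 42.68°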